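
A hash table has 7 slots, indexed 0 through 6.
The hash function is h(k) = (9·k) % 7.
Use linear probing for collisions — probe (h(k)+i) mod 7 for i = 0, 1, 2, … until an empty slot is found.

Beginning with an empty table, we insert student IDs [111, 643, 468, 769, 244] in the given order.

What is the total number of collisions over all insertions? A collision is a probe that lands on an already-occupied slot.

111 hashes to 5; slot 5 is free -> place at 5.
643 hashes to 5; 5 taken -> place at 6.
468 hashes to 5; 5,6 taken -> place at 0.
769 hashes to 5; 5,6,0 taken -> place at 1.
244 hashes to 5; 5,6,0,1 taken -> place at 2.
Table: [468, 769, 244, ., ., 111, 643]

10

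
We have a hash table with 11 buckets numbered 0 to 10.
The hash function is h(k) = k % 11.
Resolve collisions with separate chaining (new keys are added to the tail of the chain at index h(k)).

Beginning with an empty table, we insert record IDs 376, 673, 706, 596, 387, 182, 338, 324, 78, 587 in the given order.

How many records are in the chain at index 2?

Insert 376: h=2, bucket 2 empty → new chain.
Insert 673: h=2, bucket 2 nonempty → append to chain.
Insert 706: h=2, bucket 2 nonempty → append to chain.
Insert 596: h=2, bucket 2 nonempty → append to chain.
Insert 387: h=2, bucket 2 nonempty → append to chain.
Insert 182: h=6, bucket 6 empty → new chain.
Insert 338: h=8, bucket 8 empty → new chain.
Insert 324: h=5, bucket 5 empty → new chain.
Insert 78: h=1, bucket 1 empty → new chain.
Insert 587: h=4, bucket 4 empty → new chain.
Final buckets:
0: -
1: 78
2: 376 -> 673 -> 706 -> 596 -> 387
3: -
4: 587
5: 324
6: 182
7: -
8: 338
9: -
10: -

5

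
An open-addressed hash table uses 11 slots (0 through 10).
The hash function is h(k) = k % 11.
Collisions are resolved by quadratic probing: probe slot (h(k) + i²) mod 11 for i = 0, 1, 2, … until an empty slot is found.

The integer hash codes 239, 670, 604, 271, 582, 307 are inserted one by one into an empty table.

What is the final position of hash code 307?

Insert 239: h=8, slot 8 empty -> index 8.
Insert 670: h=10, slot 10 empty -> index 10.
Insert 604: h=10, slot 10 occupied -> index 0.
Insert 271: h=7, slot 7 empty -> index 7.
Insert 582: h=10, slots 10,0 occupied -> index 3.
Insert 307: h=10, slots 10,0,3,8 occupied -> index 4.
Table: [604, _, _, 582, 307, _, _, 271, 239, _, 670]

4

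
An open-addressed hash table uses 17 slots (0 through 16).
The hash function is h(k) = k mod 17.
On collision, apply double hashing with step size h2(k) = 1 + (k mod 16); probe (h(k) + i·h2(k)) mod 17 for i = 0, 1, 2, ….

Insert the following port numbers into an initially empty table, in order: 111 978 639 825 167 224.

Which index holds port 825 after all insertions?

2

Insert 111: h=9, slot 9 empty → index 9.
Insert 978: h=9, h2=3, slot 9 occupied → index 12.
Insert 639: h=10, slot 10 empty → index 10.
Insert 825: h=9, h2=10, slot 9 occupied → index 2.
Insert 167: h=14, slot 14 empty → index 14.
Insert 224: h=3, slot 3 empty → index 3.
Table: [∅, ∅, 825, 224, ∅, ∅, ∅, ∅, ∅, 111, 639, ∅, 978, ∅, 167, ∅, ∅]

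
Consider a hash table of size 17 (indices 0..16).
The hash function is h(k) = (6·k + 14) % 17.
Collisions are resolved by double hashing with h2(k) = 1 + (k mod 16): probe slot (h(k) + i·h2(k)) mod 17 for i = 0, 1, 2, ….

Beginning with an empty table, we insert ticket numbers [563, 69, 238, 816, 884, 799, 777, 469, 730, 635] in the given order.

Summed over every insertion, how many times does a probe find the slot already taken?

563 hashes to 9; slot 9 is free -> place at 9.
69 hashes to 3; slot 3 is free -> place at 3.
238 hashes to 14; slot 14 is free -> place at 14.
816 hashes to 14, h2=1; 14 taken -> place at 15.
884 hashes to 14, h2=5; 14 taken -> place at 2.
799 hashes to 14, h2=16; 14 taken -> place at 13.
777 hashes to 1; slot 1 is free -> place at 1.
469 hashes to 6; slot 6 is free -> place at 6.
730 hashes to 8; slot 8 is free -> place at 8.
635 hashes to 16; slot 16 is free -> place at 16.
Table: [., 777, 884, 69, ., ., 469, ., 730, 563, ., ., ., 799, 238, 816, 635]

3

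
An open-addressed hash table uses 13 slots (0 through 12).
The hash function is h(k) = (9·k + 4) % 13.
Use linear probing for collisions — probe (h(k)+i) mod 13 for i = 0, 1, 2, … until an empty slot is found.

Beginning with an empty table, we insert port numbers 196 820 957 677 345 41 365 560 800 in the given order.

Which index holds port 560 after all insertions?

5

196 hashes to 0; slot 0 is free → place at 0.
820 hashes to 0; 0 taken → place at 1.
957 hashes to 11; slot 11 is free → place at 11.
677 hashes to 0; 0,1 taken → place at 2.
345 hashes to 2; 2 taken → place at 3.
41 hashes to 9; slot 9 is free → place at 9.
365 hashes to 0; 0,1,2,3 taken → place at 4.
560 hashes to 0; 0,1,2,3,4 taken → place at 5.
800 hashes to 2; 2,3,4,5 taken → place at 6.
Table: [196, 820, 677, 345, 365, 560, 800, -, -, 41, -, 957, -]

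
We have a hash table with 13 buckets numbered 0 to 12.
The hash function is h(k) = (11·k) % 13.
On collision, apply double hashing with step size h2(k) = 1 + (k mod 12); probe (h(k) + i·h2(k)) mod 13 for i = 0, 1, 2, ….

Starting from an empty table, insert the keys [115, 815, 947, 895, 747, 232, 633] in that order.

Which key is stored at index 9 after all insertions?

115: h=4 => slot 4
815: h=8 => slot 8
947: h=4, h2=12, probe 4,3 => slot 3
895: h=4, h2=8, probe 4,12 => slot 12
747: h=1 => slot 1
232: h=4, h2=5, probe 4,9 => slot 9
633: h=8, h2=10, probe 8,5 => slot 5
Table: [—, 747, —, 947, 115, 633, —, —, 815, 232, —, —, 895]

232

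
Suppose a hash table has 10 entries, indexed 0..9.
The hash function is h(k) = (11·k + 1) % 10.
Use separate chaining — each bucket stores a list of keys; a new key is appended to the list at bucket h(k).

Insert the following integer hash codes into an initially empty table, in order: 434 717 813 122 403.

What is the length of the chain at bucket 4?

Insert 434: h=5, bucket 5 empty → new chain.
Insert 717: h=8, bucket 8 empty → new chain.
Insert 813: h=4, bucket 4 empty → new chain.
Insert 122: h=3, bucket 3 empty → new chain.
Insert 403: h=4, bucket 4 nonempty → append to chain.
Final buckets:
0: —
1: —
2: —
3: 122
4: 813 -> 403
5: 434
6: —
7: —
8: 717
9: —

2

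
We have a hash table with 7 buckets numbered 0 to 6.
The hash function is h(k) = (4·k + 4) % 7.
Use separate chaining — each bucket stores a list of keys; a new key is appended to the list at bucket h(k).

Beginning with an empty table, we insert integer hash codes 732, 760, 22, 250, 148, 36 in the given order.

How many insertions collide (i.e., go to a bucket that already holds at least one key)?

Insert 732: h=6, bucket 6 empty -> new chain.
Insert 760: h=6, bucket 6 nonempty -> append to chain.
Insert 22: h=1, bucket 1 empty -> new chain.
Insert 250: h=3, bucket 3 empty -> new chain.
Insert 148: h=1, bucket 1 nonempty -> append to chain.
Insert 36: h=1, bucket 1 nonempty -> append to chain.
Final buckets:
0: .
1: 22 -> 148 -> 36
2: .
3: 250
4: .
5: .
6: 732 -> 760

3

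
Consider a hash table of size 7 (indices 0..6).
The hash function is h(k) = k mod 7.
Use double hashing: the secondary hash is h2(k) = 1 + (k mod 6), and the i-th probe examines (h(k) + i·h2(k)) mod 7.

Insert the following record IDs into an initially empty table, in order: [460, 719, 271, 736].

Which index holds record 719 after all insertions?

Insert 460: h=5, slot 5 empty → index 5.
Insert 719: h=5, h2=6, slot 5 occupied → index 4.
Insert 271: h=5, h2=2, slot 5 occupied → index 0.
Insert 736: h=1, slot 1 empty → index 1.
Table: [271, 736, —, —, 719, 460, —]

4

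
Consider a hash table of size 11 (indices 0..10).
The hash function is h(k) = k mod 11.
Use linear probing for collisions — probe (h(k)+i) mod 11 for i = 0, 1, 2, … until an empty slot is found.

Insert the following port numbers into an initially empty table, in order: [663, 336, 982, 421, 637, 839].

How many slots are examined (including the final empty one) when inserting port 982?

Insert 663: h=3, slot 3 empty => index 3.
Insert 336: h=6, slot 6 empty => index 6.
Insert 982: h=3, slot 3 occupied => index 4.
Insert 421: h=3, slots 3,4 occupied => index 5.
Insert 637: h=10, slot 10 empty => index 10.
Insert 839: h=3, slots 3,4,5,6 occupied => index 7.
Table: [-, -, -, 663, 982, 421, 336, 839, -, -, 637]

2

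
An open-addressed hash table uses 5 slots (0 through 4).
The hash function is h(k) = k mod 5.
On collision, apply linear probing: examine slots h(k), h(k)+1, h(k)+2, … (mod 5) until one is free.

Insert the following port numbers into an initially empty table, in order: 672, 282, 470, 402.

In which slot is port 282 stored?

3

Insert 672: h=2, slot 2 empty → index 2.
Insert 282: h=2, slot 2 occupied → index 3.
Insert 470: h=0, slot 0 empty → index 0.
Insert 402: h=2, slots 2,3 occupied → index 4.
Table: [470, ., 672, 282, 402]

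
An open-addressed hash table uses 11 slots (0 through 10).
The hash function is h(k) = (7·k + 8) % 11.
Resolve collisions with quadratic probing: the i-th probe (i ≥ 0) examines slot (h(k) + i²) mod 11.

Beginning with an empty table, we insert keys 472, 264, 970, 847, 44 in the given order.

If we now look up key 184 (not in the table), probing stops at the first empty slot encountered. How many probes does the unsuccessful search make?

472 hashes to 1; slot 1 is free => place at 1.
264 hashes to 8; slot 8 is free => place at 8.
970 hashes to 0; slot 0 is free => place at 0.
847 hashes to 8; 8 taken => place at 9.
44 hashes to 8; 8,9,1 taken => place at 6.
Table: [970, 472, —, —, —, —, 44, —, 264, 847, —]
Lookup 184: h=9, probe 9,10 → slot 10 empty, not found.

2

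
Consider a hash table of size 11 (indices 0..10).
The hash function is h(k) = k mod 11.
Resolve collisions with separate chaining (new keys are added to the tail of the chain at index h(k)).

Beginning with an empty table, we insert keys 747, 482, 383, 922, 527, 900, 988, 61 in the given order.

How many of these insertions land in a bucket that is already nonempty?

5

747 -> bucket 10
482 -> bucket 9
383 -> bucket 9 (collision)
922 -> bucket 9 (collision)
527 -> bucket 10 (collision)
900 -> bucket 9 (collision)
988 -> bucket 9 (collision)
61 -> bucket 6
Final buckets:
0: —
1: —
2: —
3: —
4: —
5: —
6: 61
7: —
8: —
9: 482 -> 383 -> 922 -> 900 -> 988
10: 747 -> 527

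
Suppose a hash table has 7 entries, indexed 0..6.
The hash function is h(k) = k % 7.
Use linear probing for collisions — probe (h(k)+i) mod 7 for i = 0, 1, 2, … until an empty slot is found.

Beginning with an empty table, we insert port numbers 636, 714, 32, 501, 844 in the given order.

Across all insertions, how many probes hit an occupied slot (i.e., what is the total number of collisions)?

5

636: h=6 => slot 6
714: h=0 => slot 0
32: h=4 => slot 4
501: h=4, probe 4,5 => slot 5
844: h=4, probe 4,5,6,0,1 => slot 1
Table: [714, 844, ., ., 32, 501, 636]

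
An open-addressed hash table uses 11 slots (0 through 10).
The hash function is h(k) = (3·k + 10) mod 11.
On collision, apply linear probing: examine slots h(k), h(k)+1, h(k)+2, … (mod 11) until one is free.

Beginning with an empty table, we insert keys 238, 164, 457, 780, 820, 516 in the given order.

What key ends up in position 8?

780

238: h=9 => slot 9
164: h=7 => slot 7
457: h=6 => slot 6
780: h=7, probe 7,8 => slot 8
820: h=6, probe 6,7,8,9,10 => slot 10
516: h=7, probe 7,8,9,10,0 => slot 0
Table: [516, —, —, —, —, —, 457, 164, 780, 238, 820]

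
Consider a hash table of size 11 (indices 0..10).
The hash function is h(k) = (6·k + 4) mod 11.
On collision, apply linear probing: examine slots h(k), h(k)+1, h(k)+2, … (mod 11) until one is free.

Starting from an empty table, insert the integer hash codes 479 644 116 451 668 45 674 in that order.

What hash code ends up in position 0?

45

479 hashes to 7; slot 7 is free → place at 7.
644 hashes to 7; 7 taken → place at 8.
116 hashes to 7; 7,8 taken → place at 9.
451 hashes to 4; slot 4 is free → place at 4.
668 hashes to 8; 8,9 taken → place at 10.
45 hashes to 10; 10 taken → place at 0.
674 hashes to 0; 0 taken → place at 1.
Table: [45, 674, —, —, 451, —, —, 479, 644, 116, 668]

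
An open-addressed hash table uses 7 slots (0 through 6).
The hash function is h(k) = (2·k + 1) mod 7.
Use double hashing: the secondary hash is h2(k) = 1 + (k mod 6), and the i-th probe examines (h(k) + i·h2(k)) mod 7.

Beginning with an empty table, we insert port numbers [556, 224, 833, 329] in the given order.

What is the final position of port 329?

5

556: h=0 -> slot 0
224: h=1 -> slot 1
833: h=1, h2=6, probe 1,0,6 -> slot 6
329: h=1, h2=6, probe 1,0,6,5 -> slot 5
Table: [556, 224, -, -, -, 329, 833]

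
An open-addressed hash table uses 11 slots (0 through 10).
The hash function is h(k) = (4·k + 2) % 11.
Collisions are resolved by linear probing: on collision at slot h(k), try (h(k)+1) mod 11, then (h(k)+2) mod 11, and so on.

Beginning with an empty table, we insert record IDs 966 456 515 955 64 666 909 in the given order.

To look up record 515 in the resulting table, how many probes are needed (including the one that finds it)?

2

Insert 966: h=5, slot 5 empty => index 5.
Insert 456: h=0, slot 0 empty => index 0.
Insert 515: h=5, slot 5 occupied => index 6.
Insert 955: h=5, slots 5,6 occupied => index 7.
Insert 64: h=5, slots 5,6,7 occupied => index 8.
Insert 666: h=4, slot 4 empty => index 4.
Insert 909: h=8, slot 8 occupied => index 9.
Table: [456, —, —, —, 666, 966, 515, 955, 64, 909, —]
Lookup 515: h=5, probe 5,6 → found at 6.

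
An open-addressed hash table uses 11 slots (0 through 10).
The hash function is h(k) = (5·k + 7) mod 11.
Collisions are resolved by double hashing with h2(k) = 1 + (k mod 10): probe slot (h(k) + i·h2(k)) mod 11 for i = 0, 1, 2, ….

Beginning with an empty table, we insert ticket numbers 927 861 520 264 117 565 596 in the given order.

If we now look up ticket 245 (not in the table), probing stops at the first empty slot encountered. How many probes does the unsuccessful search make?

6

927 hashes to 0; slot 0 is free → place at 0.
861 hashes to 0, h2=2; 0 taken → place at 2.
520 hashes to 0, h2=1; 0 taken → place at 1.
264 hashes to 7; slot 7 is free → place at 7.
117 hashes to 9; slot 9 is free → place at 9.
565 hashes to 5; slot 5 is free → place at 5.
596 hashes to 6; slot 6 is free → place at 6.
Table: [927, 520, 861, _, _, 565, 596, 264, _, 117, _]
Lookup 245: h=0, h2=6, probe 0,6,1,7,2,8 → slot 8 empty, not found.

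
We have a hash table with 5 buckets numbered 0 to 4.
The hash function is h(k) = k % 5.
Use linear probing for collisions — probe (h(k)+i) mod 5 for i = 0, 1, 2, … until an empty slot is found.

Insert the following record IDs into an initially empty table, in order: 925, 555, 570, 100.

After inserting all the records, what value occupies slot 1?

Insert 925: h=0, slot 0 empty → index 0.
Insert 555: h=0, slot 0 occupied → index 1.
Insert 570: h=0, slots 0,1 occupied → index 2.
Insert 100: h=0, slots 0,1,2 occupied → index 3.
Table: [925, 555, 570, 100, .]

555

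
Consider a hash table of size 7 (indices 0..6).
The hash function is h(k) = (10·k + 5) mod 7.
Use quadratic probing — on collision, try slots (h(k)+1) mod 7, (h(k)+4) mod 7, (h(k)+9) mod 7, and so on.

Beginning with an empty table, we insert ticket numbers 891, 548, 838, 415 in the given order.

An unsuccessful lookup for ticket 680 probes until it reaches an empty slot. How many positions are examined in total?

Insert 891: h=4, slot 4 empty → index 4.
Insert 548: h=4, slot 4 occupied → index 5.
Insert 838: h=6, slot 6 empty → index 6.
Insert 415: h=4, slots 4,5 occupied → index 1.
Table: [-, 415, -, -, 891, 548, 838]
Lookup 680: h=1, probe 1,2 → slot 2 empty, not found.

2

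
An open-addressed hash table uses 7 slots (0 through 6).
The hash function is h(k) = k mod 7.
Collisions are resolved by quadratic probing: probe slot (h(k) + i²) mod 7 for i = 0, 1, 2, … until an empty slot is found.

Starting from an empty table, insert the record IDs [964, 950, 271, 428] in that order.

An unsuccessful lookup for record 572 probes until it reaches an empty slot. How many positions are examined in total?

4

Insert 964: h=5, slot 5 empty -> index 5.
Insert 950: h=5, slot 5 occupied -> index 6.
Insert 271: h=5, slots 5,6 occupied -> index 2.
Insert 428: h=1, slot 1 empty -> index 1.
Table: [_, 428, 271, _, _, 964, 950]
Lookup 572: h=5, probe 5,6,2,0 → slot 0 empty, not found.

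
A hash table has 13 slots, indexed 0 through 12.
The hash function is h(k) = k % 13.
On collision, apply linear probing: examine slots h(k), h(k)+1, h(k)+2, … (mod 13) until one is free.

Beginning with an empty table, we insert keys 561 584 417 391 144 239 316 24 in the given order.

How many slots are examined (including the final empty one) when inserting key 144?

Insert 561: h=2, slot 2 empty => index 2.
Insert 584: h=12, slot 12 empty => index 12.
Insert 417: h=1, slot 1 empty => index 1.
Insert 391: h=1, slots 1,2 occupied => index 3.
Insert 144: h=1, slots 1,2,3 occupied => index 4.
Insert 239: h=5, slot 5 empty => index 5.
Insert 316: h=4, slots 4,5 occupied => index 6.
Insert 24: h=11, slot 11 empty => index 11.
Table: [-, 417, 561, 391, 144, 239, 316, -, -, -, -, 24, 584]

4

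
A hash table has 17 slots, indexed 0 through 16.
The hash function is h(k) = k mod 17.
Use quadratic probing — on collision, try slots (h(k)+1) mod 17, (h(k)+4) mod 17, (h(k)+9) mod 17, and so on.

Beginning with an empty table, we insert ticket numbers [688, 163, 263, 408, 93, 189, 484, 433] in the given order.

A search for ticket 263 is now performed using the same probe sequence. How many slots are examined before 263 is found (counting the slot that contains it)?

2

688: h=8 → slot 8
163: h=10 → slot 10
263: h=8, probe 8,9 → slot 9
408: h=0 → slot 0
93: h=8, probe 8,9,12 → slot 12
189: h=2 → slot 2
484: h=8, probe 8,9,12,0,7 → slot 7
433: h=8, probe 8,9,12,0,7,16 → slot 16
Table: [408, -, 189, -, -, -, -, 484, 688, 263, 163, -, 93, -, -, -, 433]
Lookup 263: h=8, probe 8,9 → found at 9.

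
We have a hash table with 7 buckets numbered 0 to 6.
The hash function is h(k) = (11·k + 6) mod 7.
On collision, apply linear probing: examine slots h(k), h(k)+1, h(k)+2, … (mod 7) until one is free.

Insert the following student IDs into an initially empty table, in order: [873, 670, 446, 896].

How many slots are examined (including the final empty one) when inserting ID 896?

3

Insert 873: h=5, slot 5 empty -> index 5.
Insert 670: h=5, slot 5 occupied -> index 6.
Insert 446: h=5, slots 5,6 occupied -> index 0.
Insert 896: h=6, slots 6,0 occupied -> index 1.
Table: [446, 896, -, -, -, 873, 670]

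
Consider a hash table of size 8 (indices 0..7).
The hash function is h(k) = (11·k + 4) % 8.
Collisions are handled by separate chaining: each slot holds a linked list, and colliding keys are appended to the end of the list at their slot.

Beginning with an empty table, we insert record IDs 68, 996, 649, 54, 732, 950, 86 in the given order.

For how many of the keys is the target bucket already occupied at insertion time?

4

68 → bucket 0
996 → bucket 0 (collision)
649 → bucket 7
54 → bucket 6
732 → bucket 0 (collision)
950 → bucket 6 (collision)
86 → bucket 6 (collision)
Final buckets:
0: 68 -> 996 -> 732
1: ∅
2: ∅
3: ∅
4: ∅
5: ∅
6: 54 -> 950 -> 86
7: 649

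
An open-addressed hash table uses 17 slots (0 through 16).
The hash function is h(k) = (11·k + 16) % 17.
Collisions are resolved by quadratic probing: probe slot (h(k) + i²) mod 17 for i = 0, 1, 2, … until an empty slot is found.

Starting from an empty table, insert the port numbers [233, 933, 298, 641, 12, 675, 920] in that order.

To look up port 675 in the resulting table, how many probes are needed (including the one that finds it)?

6

Insert 233: h=12, slot 12 empty -> index 12.
Insert 933: h=11, slot 11 empty -> index 11.
Insert 298: h=13, slot 13 empty -> index 13.
Insert 641: h=12, slots 12,13 occupied -> index 16.
Insert 12: h=12, slots 12,13,16 occupied -> index 4.
Insert 675: h=12, slots 12,13,16,4,11 occupied -> index 3.
Insert 920: h=4, slot 4 occupied -> index 5.
Table: [∅, ∅, ∅, 675, 12, 920, ∅, ∅, ∅, ∅, ∅, 933, 233, 298, ∅, ∅, 641]
Lookup 675: h=12, probe 12,13,16,4,11,3 → found at 3.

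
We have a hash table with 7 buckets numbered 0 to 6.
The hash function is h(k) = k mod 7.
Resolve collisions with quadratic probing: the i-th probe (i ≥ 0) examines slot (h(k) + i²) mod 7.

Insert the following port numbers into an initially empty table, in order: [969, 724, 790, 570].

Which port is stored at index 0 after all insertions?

969 hashes to 3; slot 3 is free → place at 3.
724 hashes to 3; 3 taken → place at 4.
790 hashes to 6; slot 6 is free → place at 6.
570 hashes to 3; 3,4 taken → place at 0.
Table: [570, ∅, ∅, 969, 724, ∅, 790]

570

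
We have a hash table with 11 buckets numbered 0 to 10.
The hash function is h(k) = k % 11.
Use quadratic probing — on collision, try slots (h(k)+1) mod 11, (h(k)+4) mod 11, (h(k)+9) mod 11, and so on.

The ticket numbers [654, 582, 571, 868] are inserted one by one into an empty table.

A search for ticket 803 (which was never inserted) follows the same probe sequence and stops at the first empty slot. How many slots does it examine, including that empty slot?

2

654 hashes to 5; slot 5 is free → place at 5.
582 hashes to 10; slot 10 is free → place at 10.
571 hashes to 10; 10 taken → place at 0.
868 hashes to 10; 10,0 taken → place at 3.
Table: [571, -, -, 868, -, 654, -, -, -, -, 582]
Lookup 803: h=0, probe 0,1 → slot 1 empty, not found.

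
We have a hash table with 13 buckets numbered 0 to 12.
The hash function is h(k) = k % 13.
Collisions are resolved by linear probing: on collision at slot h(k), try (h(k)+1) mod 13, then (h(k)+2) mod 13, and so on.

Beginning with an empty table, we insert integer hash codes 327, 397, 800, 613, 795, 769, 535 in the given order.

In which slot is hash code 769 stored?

5

327 hashes to 2; slot 2 is free -> place at 2.
397 hashes to 7; slot 7 is free -> place at 7.
800 hashes to 7; 7 taken -> place at 8.
613 hashes to 2; 2 taken -> place at 3.
795 hashes to 2; 2,3 taken -> place at 4.
769 hashes to 2; 2,3,4 taken -> place at 5.
535 hashes to 2; 2,3,4,5 taken -> place at 6.
Table: [_, _, 327, 613, 795, 769, 535, 397, 800, _, _, _, _]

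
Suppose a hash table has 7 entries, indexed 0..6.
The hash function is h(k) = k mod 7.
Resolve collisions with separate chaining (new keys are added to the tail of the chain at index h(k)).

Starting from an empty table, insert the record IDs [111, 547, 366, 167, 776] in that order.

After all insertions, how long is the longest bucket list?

Insert 111: h=6, bucket 6 empty → new chain.
Insert 547: h=1, bucket 1 empty → new chain.
Insert 366: h=2, bucket 2 empty → new chain.
Insert 167: h=6, bucket 6 nonempty → append to chain.
Insert 776: h=6, bucket 6 nonempty → append to chain.
Final buckets:
0: _
1: 547
2: 366
3: _
4: _
5: _
6: 111 -> 167 -> 776

3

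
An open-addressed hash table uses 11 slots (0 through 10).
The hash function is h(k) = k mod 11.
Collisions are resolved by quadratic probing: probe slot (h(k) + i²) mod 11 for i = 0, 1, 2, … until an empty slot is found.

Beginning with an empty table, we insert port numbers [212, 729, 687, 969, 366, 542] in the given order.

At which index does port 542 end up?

212 hashes to 3; slot 3 is free -> place at 3.
729 hashes to 3; 3 taken -> place at 4.
687 hashes to 5; slot 5 is free -> place at 5.
969 hashes to 1; slot 1 is free -> place at 1.
366 hashes to 3; 3,4 taken -> place at 7.
542 hashes to 3; 3,4,7,1 taken -> place at 8.
Table: [., 969, ., 212, 729, 687, ., 366, 542, ., .]

8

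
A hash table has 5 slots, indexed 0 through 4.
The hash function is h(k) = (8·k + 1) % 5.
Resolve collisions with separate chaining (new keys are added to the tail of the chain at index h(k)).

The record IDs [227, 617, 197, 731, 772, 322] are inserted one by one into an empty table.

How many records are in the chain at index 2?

5

227 → bucket 2
617 → bucket 2 (collision)
197 → bucket 2 (collision)
731 → bucket 4
772 → bucket 2 (collision)
322 → bucket 2 (collision)
Final buckets:
0: _
1: _
2: 227 -> 617 -> 197 -> 772 -> 322
3: _
4: 731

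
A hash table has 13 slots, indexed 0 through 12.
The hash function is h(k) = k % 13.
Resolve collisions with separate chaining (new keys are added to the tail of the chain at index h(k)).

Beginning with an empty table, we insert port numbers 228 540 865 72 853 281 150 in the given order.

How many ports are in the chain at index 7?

Insert 228: h=7, bucket 7 empty -> new chain.
Insert 540: h=7, bucket 7 nonempty -> append to chain.
Insert 865: h=7, bucket 7 nonempty -> append to chain.
Insert 72: h=7, bucket 7 nonempty -> append to chain.
Insert 853: h=8, bucket 8 empty -> new chain.
Insert 281: h=8, bucket 8 nonempty -> append to chain.
Insert 150: h=7, bucket 7 nonempty -> append to chain.
Final buckets:
0: ∅
1: ∅
2: ∅
3: ∅
4: ∅
5: ∅
6: ∅
7: 228 -> 540 -> 865 -> 72 -> 150
8: 853 -> 281
9: ∅
10: ∅
11: ∅
12: ∅

5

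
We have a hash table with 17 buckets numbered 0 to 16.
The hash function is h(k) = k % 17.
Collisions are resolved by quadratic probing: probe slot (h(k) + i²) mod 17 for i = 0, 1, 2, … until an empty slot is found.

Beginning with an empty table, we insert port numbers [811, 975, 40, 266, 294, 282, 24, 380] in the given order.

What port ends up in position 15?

380

Insert 811: h=12, slot 12 empty => index 12.
Insert 975: h=6, slot 6 empty => index 6.
Insert 40: h=6, slot 6 occupied => index 7.
Insert 266: h=11, slot 11 empty => index 11.
Insert 294: h=5, slot 5 empty => index 5.
Insert 282: h=10, slot 10 empty => index 10.
Insert 24: h=7, slot 7 occupied => index 8.
Insert 380: h=6, slots 6,7,10 occupied => index 15.
Table: [∅, ∅, ∅, ∅, ∅, 294, 975, 40, 24, ∅, 282, 266, 811, ∅, ∅, 380, ∅]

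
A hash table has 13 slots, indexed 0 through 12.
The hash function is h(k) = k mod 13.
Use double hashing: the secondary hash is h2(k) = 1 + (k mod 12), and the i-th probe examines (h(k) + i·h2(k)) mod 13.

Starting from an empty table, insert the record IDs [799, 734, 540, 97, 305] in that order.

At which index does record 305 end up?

Insert 799: h=6, slot 6 empty -> index 6.
Insert 734: h=6, h2=3, slot 6 occupied -> index 9.
Insert 540: h=7, slot 7 empty -> index 7.
Insert 97: h=6, h2=2, slot 6 occupied -> index 8.
Insert 305: h=6, h2=6, slot 6 occupied -> index 12.
Table: [∅, ∅, ∅, ∅, ∅, ∅, 799, 540, 97, 734, ∅, ∅, 305]

12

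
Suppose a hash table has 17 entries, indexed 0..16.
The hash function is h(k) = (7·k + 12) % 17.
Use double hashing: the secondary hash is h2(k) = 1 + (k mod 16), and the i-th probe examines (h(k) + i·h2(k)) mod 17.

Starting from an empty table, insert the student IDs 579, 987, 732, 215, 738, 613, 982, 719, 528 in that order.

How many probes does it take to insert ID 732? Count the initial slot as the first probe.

579 hashes to 2; slot 2 is free -> place at 2.
987 hashes to 2, h2=12; 2 taken -> place at 14.
732 hashes to 2, h2=13; 2 taken -> place at 15.
215 hashes to 4; slot 4 is free -> place at 4.
738 hashes to 10; slot 10 is free -> place at 10.
613 hashes to 2, h2=6; 2 taken -> place at 8.
982 hashes to 1; slot 1 is free -> place at 1.
719 hashes to 13; slot 13 is free -> place at 13.
528 hashes to 2, h2=1; 2 taken -> place at 3.
Table: [_, 982, 579, 528, 215, _, _, _, 613, _, 738, _, _, 719, 987, 732, _]

2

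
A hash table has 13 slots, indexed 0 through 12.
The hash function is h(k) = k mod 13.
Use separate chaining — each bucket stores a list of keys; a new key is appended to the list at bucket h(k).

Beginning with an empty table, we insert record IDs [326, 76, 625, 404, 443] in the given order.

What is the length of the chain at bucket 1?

Insert 326: h=1, bucket 1 empty -> new chain.
Insert 76: h=11, bucket 11 empty -> new chain.
Insert 625: h=1, bucket 1 nonempty -> append to chain.
Insert 404: h=1, bucket 1 nonempty -> append to chain.
Insert 443: h=1, bucket 1 nonempty -> append to chain.
Final buckets:
0: _
1: 326 -> 625 -> 404 -> 443
2: _
3: _
4: _
5: _
6: _
7: _
8: _
9: _
10: _
11: 76
12: _

4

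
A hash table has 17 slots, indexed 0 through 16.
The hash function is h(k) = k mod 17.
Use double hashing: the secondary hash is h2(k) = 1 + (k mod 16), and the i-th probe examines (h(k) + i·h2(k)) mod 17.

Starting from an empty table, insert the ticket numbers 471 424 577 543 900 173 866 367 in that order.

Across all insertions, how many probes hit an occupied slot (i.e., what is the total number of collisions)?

4

Insert 471: h=12, slot 12 empty -> index 12.
Insert 424: h=16, slot 16 empty -> index 16.
Insert 577: h=16, h2=2, slot 16 occupied -> index 1.
Insert 543: h=16, h2=16, slot 16 occupied -> index 15.
Insert 900: h=16, h2=5, slot 16 occupied -> index 4.
Insert 173: h=3, slot 3 empty -> index 3.
Insert 866: h=16, h2=3, slot 16 occupied -> index 2.
Insert 367: h=10, slot 10 empty -> index 10.
Table: [-, 577, 866, 173, 900, -, -, -, -, -, 367, -, 471, -, -, 543, 424]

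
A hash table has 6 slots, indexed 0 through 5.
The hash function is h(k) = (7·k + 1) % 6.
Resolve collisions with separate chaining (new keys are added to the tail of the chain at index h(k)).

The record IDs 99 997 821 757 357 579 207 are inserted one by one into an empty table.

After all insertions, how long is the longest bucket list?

4

99 → bucket 4
997 → bucket 2
821 → bucket 0
757 → bucket 2 (collision)
357 → bucket 4 (collision)
579 → bucket 4 (collision)
207 → bucket 4 (collision)
Final buckets:
0: 821
1: ∅
2: 997 -> 757
3: ∅
4: 99 -> 357 -> 579 -> 207
5: ∅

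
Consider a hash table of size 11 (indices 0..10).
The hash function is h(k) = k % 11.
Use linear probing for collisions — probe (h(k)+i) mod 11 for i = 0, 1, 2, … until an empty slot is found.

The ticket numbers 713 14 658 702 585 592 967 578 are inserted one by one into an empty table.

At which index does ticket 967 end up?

4

713 hashes to 9; slot 9 is free => place at 9.
14 hashes to 3; slot 3 is free => place at 3.
658 hashes to 9; 9 taken => place at 10.
702 hashes to 9; 9,10 taken => place at 0.
585 hashes to 2; slot 2 is free => place at 2.
592 hashes to 9; 9,10,0 taken => place at 1.
967 hashes to 10; 10,0,1,2,3 taken => place at 4.
578 hashes to 6; slot 6 is free => place at 6.
Table: [702, 592, 585, 14, 967, —, 578, —, —, 713, 658]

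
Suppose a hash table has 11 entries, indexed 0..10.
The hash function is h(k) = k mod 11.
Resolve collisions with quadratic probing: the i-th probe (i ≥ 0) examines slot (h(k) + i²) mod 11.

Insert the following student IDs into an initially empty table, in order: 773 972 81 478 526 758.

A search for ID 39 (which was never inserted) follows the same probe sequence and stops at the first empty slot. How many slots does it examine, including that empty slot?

773 hashes to 3; slot 3 is free → place at 3.
972 hashes to 4; slot 4 is free → place at 4.
81 hashes to 4; 4 taken → place at 5.
478 hashes to 5; 5 taken → place at 6.
526 hashes to 9; slot 9 is free → place at 9.
758 hashes to 10; slot 10 is free → place at 10.
Table: [—, —, —, 773, 972, 81, 478, —, —, 526, 758]
Lookup 39: h=6, probe 6,7 → slot 7 empty, not found.

2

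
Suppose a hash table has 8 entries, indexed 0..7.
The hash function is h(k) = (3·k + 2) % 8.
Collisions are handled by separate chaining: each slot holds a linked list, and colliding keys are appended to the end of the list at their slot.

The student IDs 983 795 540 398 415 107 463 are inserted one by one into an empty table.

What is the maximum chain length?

983 → bucket 7
795 → bucket 3
540 → bucket 6
398 → bucket 4
415 → bucket 7 (collision)
107 → bucket 3 (collision)
463 → bucket 7 (collision)
Final buckets:
0: .
1: .
2: .
3: 795 -> 107
4: 398
5: .
6: 540
7: 983 -> 415 -> 463

3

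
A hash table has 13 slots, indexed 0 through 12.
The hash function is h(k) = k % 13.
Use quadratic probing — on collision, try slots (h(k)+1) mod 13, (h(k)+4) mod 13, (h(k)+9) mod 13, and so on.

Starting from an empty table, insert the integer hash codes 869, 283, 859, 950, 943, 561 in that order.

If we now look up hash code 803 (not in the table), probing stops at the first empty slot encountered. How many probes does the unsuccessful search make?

4

Insert 869: h=11, slot 11 empty => index 11.
Insert 283: h=10, slot 10 empty => index 10.
Insert 859: h=1, slot 1 empty => index 1.
Insert 950: h=1, slot 1 occupied => index 2.
Insert 943: h=7, slot 7 empty => index 7.
Insert 561: h=2, slot 2 occupied => index 3.
Table: [∅, 859, 950, 561, ∅, ∅, ∅, 943, ∅, ∅, 283, 869, ∅]
Lookup 803: h=10, probe 10,11,1,6 → slot 6 empty, not found.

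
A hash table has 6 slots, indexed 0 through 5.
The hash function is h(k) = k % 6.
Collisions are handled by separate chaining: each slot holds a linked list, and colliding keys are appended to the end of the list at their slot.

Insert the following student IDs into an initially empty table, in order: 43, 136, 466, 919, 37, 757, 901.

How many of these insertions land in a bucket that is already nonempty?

5

Insert 43: h=1, bucket 1 empty -> new chain.
Insert 136: h=4, bucket 4 empty -> new chain.
Insert 466: h=4, bucket 4 nonempty -> append to chain.
Insert 919: h=1, bucket 1 nonempty -> append to chain.
Insert 37: h=1, bucket 1 nonempty -> append to chain.
Insert 757: h=1, bucket 1 nonempty -> append to chain.
Insert 901: h=1, bucket 1 nonempty -> append to chain.
Final buckets:
0: .
1: 43 -> 919 -> 37 -> 757 -> 901
2: .
3: .
4: 136 -> 466
5: .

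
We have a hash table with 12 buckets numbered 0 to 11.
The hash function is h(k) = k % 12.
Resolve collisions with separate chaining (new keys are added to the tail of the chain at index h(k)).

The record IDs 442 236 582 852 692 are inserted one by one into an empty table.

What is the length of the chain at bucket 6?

1

442 → bucket 10
236 → bucket 8
582 → bucket 6
852 → bucket 0
692 → bucket 8 (collision)
Final buckets:
0: 852
1: —
2: —
3: —
4: —
5: —
6: 582
7: —
8: 236 -> 692
9: —
10: 442
11: —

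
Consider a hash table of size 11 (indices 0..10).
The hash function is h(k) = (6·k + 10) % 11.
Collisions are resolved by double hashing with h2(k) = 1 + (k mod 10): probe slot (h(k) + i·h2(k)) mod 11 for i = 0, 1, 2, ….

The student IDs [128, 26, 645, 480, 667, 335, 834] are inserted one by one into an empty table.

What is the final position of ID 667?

5

Insert 128: h=8, slot 8 empty → index 8.
Insert 26: h=1, slot 1 empty → index 1.
Insert 645: h=8, h2=6, slot 8 occupied → index 3.
Insert 480: h=8, h2=1, slot 8 occupied → index 9.
Insert 667: h=8, h2=8, slot 8 occupied → index 5.
Insert 335: h=7, slot 7 empty → index 7.
Insert 834: h=9, h2=5, slots 9,3,8 occupied → index 2.
Table: [—, 26, 834, 645, —, 667, —, 335, 128, 480, —]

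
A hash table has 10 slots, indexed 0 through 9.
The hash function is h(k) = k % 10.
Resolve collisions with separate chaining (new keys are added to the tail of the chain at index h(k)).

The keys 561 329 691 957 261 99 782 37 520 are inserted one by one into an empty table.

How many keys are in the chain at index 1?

Insert 561: h=1, bucket 1 empty -> new chain.
Insert 329: h=9, bucket 9 empty -> new chain.
Insert 691: h=1, bucket 1 nonempty -> append to chain.
Insert 957: h=7, bucket 7 empty -> new chain.
Insert 261: h=1, bucket 1 nonempty -> append to chain.
Insert 99: h=9, bucket 9 nonempty -> append to chain.
Insert 782: h=2, bucket 2 empty -> new chain.
Insert 37: h=7, bucket 7 nonempty -> append to chain.
Insert 520: h=0, bucket 0 empty -> new chain.
Final buckets:
0: 520
1: 561 -> 691 -> 261
2: 782
3: _
4: _
5: _
6: _
7: 957 -> 37
8: _
9: 329 -> 99

3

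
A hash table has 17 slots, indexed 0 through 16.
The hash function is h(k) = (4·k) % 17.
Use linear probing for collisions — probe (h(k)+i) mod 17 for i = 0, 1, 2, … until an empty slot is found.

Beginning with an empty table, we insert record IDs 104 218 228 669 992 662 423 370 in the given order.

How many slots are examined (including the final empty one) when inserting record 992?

3

104: h=8 -> slot 8
218: h=5 -> slot 5
228: h=11 -> slot 11
669: h=7 -> slot 7
992: h=7, probe 7,8,9 -> slot 9
662: h=13 -> slot 13
423: h=9, probe 9,10 -> slot 10
370: h=1 -> slot 1
Table: [., 370, ., ., ., 218, ., 669, 104, 992, 423, 228, ., 662, ., ., .]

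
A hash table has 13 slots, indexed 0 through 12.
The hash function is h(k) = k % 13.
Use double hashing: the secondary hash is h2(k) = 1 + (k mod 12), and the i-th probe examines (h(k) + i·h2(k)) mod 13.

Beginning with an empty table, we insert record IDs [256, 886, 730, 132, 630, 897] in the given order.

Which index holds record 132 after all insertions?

3

Insert 256: h=9, slot 9 empty -> index 9.
Insert 886: h=2, slot 2 empty -> index 2.
Insert 730: h=2, h2=11, slot 2 occupied -> index 0.
Insert 132: h=2, h2=1, slot 2 occupied -> index 3.
Insert 630: h=6, slot 6 empty -> index 6.
Insert 897: h=0, h2=10, slot 0 occupied -> index 10.
Table: [730, ., 886, 132, ., ., 630, ., ., 256, 897, ., .]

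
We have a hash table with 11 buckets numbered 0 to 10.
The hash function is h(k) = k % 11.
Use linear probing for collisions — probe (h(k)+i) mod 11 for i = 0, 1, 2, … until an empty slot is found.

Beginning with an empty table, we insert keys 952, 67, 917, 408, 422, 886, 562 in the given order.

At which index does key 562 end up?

952: h=6 -> slot 6
67: h=1 -> slot 1
917: h=4 -> slot 4
408: h=1, probe 1,2 -> slot 2
422: h=4, probe 4,5 -> slot 5
886: h=6, probe 6,7 -> slot 7
562: h=1, probe 1,2,3 -> slot 3
Table: [∅, 67, 408, 562, 917, 422, 952, 886, ∅, ∅, ∅]

3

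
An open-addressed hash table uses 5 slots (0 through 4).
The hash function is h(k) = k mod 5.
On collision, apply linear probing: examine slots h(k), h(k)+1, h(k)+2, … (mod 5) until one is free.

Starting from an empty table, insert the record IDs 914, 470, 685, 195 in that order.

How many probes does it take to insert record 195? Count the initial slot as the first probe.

Insert 914: h=4, slot 4 empty → index 4.
Insert 470: h=0, slot 0 empty → index 0.
Insert 685: h=0, slot 0 occupied → index 1.
Insert 195: h=0, slots 0,1 occupied → index 2.
Table: [470, 685, 195, ∅, 914]

3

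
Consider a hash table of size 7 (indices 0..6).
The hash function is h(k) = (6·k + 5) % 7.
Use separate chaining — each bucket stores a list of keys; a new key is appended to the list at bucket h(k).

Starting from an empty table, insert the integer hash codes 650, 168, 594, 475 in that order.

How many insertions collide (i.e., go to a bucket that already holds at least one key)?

2

Insert 650: h=6, bucket 6 empty → new chain.
Insert 168: h=5, bucket 5 empty → new chain.
Insert 594: h=6, bucket 6 nonempty → append to chain.
Insert 475: h=6, bucket 6 nonempty → append to chain.
Final buckets:
0: -
1: -
2: -
3: -
4: -
5: 168
6: 650 -> 594 -> 475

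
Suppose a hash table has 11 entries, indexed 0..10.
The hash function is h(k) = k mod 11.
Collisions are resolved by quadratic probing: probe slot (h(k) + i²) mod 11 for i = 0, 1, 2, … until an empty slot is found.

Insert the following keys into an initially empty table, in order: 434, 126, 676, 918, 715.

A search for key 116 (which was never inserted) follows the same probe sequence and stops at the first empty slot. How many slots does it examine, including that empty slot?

2

Insert 434: h=5, slot 5 empty => index 5.
Insert 126: h=5, slot 5 occupied => index 6.
Insert 676: h=5, slots 5,6 occupied => index 9.
Insert 918: h=5, slots 5,6,9 occupied => index 3.
Insert 715: h=0, slot 0 empty => index 0.
Table: [715, ∅, ∅, 918, ∅, 434, 126, ∅, ∅, 676, ∅]
Lookup 116: h=6, probe 6,7 → slot 7 empty, not found.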